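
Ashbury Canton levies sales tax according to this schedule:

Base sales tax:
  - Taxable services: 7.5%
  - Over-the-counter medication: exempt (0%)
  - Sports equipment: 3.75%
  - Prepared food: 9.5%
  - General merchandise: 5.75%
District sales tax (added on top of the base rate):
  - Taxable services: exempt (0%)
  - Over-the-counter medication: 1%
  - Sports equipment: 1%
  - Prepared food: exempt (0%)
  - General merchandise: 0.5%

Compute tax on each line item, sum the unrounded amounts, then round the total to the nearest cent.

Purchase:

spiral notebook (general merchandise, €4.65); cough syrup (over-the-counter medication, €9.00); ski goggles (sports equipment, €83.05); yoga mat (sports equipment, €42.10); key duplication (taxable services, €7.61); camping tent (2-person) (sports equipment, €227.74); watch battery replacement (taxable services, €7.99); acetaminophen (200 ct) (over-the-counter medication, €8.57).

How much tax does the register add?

€18.40

Spiral notebook €4.65: general merchandise → 5.75% + 0.5% district = 6.25% → €0.290625
Cough syrup €9.00: over-the-counter medication → 0% + 1% district = 1% → €0.09
Ski goggles €83.05: sports equipment → 3.75% + 1% district = 4.75% → €3.944875
Yoga mat €42.10: sports equipment → 3.75% + 1% district = 4.75% → €1.99975
Key duplication €7.61: taxable services → 7.5% + 0% district = 7.5% → €0.57075
Camping tent (2-person) €227.74: sports equipment → 3.75% + 1% district = 4.75% → €10.81765
Watch battery replacement €7.99: taxable services → 7.5% + 0% district = 7.5% → €0.59925
Acetaminophen (200 ct) €8.57: over-the-counter medication → 0% + 1% district = 1% → €0.0857
Unrounded tax sum = €18.3986 → €18.40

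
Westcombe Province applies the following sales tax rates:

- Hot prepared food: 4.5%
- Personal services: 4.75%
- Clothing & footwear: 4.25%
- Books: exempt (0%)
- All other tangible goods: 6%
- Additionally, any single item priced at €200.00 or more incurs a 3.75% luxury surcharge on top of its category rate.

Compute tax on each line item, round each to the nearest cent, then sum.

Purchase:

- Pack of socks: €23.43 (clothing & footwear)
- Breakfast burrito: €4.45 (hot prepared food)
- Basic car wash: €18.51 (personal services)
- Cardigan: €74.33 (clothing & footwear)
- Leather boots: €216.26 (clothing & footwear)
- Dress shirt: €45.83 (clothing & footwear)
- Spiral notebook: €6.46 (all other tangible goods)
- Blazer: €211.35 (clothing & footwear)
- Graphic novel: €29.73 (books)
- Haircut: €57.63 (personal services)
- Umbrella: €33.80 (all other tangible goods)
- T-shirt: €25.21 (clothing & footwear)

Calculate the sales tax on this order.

Pack of socks €23.43: clothing & footwear → 4.25% → €1.00
Breakfast burrito €4.45: hot prepared food → 4.5% → €0.20
Basic car wash €18.51: personal services → 4.75% → €0.88
Cardigan €74.33: clothing & footwear → 4.25% → €3.16
Leather boots €216.26: clothing & footwear → 4.25% + 3.75% surcharge = 8% → €17.30
Dress shirt €45.83: clothing & footwear → 4.25% → €1.95
Spiral notebook €6.46: all other tangible goods → 6% → €0.39
Blazer €211.35: clothing & footwear → 4.25% + 3.75% surcharge = 8% → €16.91
Graphic novel €29.73: books → 0% → €0.00
Haircut €57.63: personal services → 4.75% → €2.74
Umbrella €33.80: all other tangible goods → 6% → €2.03
T-shirt €25.21: clothing & footwear → 4.25% → €1.07
Total tax = €1.00 + €0.20 + €0.88 + €3.16 + €17.30 + €1.95 + €0.39 + €16.91 + €2.74 + €2.03 + €1.07 = €47.63

€47.63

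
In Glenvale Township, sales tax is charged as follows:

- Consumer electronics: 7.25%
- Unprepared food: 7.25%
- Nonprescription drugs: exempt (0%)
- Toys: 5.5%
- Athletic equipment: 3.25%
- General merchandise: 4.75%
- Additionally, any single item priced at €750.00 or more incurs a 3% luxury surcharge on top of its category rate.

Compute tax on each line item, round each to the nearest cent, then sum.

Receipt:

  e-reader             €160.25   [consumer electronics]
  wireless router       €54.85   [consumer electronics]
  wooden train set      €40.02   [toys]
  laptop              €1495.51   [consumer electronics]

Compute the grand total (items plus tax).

E-reader €160.25: consumer electronics → 7.25% → €11.62
Wireless router €54.85: consumer electronics → 7.25% → €3.98
Wooden train set €40.02: toys → 5.5% → €2.20
Laptop €1495.51: consumer electronics → 7.25% + 3% surcharge = 10.25% → €153.29
Subtotal = €1750.63; tax = €171.09; total due = €1921.72

€1921.72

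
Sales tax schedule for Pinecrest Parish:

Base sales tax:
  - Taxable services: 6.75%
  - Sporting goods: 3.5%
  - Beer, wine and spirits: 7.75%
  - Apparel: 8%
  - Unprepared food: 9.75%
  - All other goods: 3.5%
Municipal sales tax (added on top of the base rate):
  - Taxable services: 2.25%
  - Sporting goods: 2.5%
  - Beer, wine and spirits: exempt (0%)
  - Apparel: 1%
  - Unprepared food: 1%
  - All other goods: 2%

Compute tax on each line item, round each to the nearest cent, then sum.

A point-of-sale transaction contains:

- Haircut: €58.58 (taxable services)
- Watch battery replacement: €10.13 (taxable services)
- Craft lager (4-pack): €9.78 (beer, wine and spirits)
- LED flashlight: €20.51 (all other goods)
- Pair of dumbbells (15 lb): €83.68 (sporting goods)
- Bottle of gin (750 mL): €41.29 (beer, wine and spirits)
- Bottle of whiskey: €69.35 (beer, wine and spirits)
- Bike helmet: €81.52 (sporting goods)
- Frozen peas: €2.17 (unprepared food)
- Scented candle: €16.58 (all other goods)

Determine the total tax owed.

€27.69

Haircut €58.58: taxable services → 6.75% + 2.25% municipal = 9% → €5.27
Watch battery replacement €10.13: taxable services → 6.75% + 2.25% municipal = 9% → €0.91
Craft lager (4-pack) €9.78: beer, wine and spirits → 7.75% + 0% municipal = 7.75% → €0.76
LED flashlight €20.51: all other goods → 3.5% + 2% municipal = 5.5% → €1.13
Pair of dumbbells (15 lb) €83.68: sporting goods → 3.5% + 2.5% municipal = 6% → €5.02
Bottle of gin (750 mL) €41.29: beer, wine and spirits → 7.75% + 0% municipal = 7.75% → €3.20
Bottle of whiskey €69.35: beer, wine and spirits → 7.75% + 0% municipal = 7.75% → €5.37
Bike helmet €81.52: sporting goods → 3.5% + 2.5% municipal = 6% → €4.89
Frozen peas €2.17: unprepared food → 9.75% + 1% municipal = 10.75% → €0.23
Scented candle €16.58: all other goods → 3.5% + 2% municipal = 5.5% → €0.91
Total tax = €5.27 + €0.91 + €0.76 + €1.13 + €5.02 + €3.20 + €5.37 + €4.89 + €0.23 + €0.91 = €27.69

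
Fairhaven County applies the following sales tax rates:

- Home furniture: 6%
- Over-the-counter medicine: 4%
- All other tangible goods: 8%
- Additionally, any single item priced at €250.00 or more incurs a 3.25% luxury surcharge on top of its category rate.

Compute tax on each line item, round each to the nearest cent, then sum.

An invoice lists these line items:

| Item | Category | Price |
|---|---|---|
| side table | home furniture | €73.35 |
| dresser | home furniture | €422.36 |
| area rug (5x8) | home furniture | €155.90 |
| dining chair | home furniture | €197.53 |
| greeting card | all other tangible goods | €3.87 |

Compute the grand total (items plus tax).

Side table €73.35: home furniture → 6% → €4.40
Dresser €422.36: home furniture → 6% + 3.25% surcharge = 9.25% → €39.07
Area rug (5x8) €155.90: home furniture → 6% → €9.35
Dining chair €197.53: home furniture → 6% → €11.85
Greeting card €3.87: all other tangible goods → 8% → €0.31
Subtotal = €853.01; tax = €64.98; total due = €917.99

€917.99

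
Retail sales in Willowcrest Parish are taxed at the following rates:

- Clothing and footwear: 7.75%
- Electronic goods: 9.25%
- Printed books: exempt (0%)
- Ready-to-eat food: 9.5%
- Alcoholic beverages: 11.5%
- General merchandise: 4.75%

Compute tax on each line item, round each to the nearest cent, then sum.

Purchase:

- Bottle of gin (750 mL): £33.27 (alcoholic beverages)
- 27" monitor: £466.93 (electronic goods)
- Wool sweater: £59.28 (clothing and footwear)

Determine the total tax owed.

Bottle of gin (750 mL) £33.27: alcoholic beverages → 11.5% → £3.83
27" monitor £466.93: electronic goods → 9.25% → £43.19
Wool sweater £59.28: clothing and footwear → 7.75% → £4.59
Total tax = £3.83 + £43.19 + £4.59 = £51.61

£51.61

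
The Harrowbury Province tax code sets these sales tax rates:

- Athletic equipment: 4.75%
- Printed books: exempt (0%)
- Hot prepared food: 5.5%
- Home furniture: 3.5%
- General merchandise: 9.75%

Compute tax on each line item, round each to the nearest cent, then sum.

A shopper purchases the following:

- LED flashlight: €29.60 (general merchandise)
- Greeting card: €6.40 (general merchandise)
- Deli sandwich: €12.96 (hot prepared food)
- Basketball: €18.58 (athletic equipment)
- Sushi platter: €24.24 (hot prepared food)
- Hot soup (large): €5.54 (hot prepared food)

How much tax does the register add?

LED flashlight €29.60: general merchandise → 9.75% → €2.89
Greeting card €6.40: general merchandise → 9.75% → €0.62
Deli sandwich €12.96: hot prepared food → 5.5% → €0.71
Basketball €18.58: athletic equipment → 4.75% → €0.88
Sushi platter €24.24: hot prepared food → 5.5% → €1.33
Hot soup (large) €5.54: hot prepared food → 5.5% → €0.30
Total tax = €2.89 + €0.62 + €0.71 + €0.88 + €1.33 + €0.30 = €6.73

€6.73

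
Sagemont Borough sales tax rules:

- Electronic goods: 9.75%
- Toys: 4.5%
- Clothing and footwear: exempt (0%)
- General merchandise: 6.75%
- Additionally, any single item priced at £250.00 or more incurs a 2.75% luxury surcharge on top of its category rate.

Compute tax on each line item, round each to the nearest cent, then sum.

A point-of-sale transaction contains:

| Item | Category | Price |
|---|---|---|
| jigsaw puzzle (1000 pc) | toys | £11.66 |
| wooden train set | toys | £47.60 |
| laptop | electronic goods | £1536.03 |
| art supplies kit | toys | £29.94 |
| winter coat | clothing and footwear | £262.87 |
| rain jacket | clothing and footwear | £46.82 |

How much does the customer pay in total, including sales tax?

£2138.16

Jigsaw puzzle (1000 pc) £11.66: toys → 4.5% → £0.52
Wooden train set £47.60: toys → 4.5% → £2.14
Laptop £1536.03: electronic goods → 9.75% + 2.75% surcharge = 12.5% → £192.00
Art supplies kit £29.94: toys → 4.5% → £1.35
Winter coat £262.87: clothing and footwear → 0% + 2.75% surcharge = 2.75% → £7.23
Rain jacket £46.82: clothing and footwear → 0% → £0.00
Subtotal = £1934.92; tax = £203.24; total due = £2138.16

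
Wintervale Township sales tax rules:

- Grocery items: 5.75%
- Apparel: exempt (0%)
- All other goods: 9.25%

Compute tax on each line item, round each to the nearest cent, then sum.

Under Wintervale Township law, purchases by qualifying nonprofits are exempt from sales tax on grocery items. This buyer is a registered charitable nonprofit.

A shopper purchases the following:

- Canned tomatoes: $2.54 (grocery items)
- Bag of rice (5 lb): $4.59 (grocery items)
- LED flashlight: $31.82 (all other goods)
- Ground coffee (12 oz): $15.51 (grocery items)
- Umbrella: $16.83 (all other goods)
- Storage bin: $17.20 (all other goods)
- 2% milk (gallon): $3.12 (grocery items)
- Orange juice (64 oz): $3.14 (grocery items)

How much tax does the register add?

$6.09

Canned tomatoes $2.54: grocery items, buyer-exempt → 0% → $0.00
Bag of rice (5 lb) $4.59: grocery items, buyer-exempt → 0% → $0.00
LED flashlight $31.82: all other goods → 9.25% → $2.94
Ground coffee (12 oz) $15.51: grocery items, buyer-exempt → 0% → $0.00
Umbrella $16.83: all other goods → 9.25% → $1.56
Storage bin $17.20: all other goods → 9.25% → $1.59
2% milk (gallon) $3.12: grocery items, buyer-exempt → 0% → $0.00
Orange juice (64 oz) $3.14: grocery items, buyer-exempt → 0% → $0.00
Total tax = $2.94 + $1.56 + $1.59 = $6.09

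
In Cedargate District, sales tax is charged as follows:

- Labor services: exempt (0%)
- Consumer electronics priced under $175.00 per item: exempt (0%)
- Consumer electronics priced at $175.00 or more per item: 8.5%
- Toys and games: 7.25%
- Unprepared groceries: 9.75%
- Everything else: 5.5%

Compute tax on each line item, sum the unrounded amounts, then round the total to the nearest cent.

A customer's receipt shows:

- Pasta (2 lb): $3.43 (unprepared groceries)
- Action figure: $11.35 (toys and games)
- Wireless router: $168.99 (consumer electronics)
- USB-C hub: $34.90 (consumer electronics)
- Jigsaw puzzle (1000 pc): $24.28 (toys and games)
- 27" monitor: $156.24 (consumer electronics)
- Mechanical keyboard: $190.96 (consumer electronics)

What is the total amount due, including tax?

$609.30

Pasta (2 lb) $3.43: unprepared groceries → 9.75% → $0.334425
Action figure $11.35: toys and games → 7.25% → $0.822875
Wireless router $168.99: consumer electronics, under $175.00 → 0% → $0.00
USB-C hub $34.90: consumer electronics, under $175.00 → 0% → $0.00
Jigsaw puzzle (1000 pc) $24.28: toys and games → 7.25% → $1.7603
27" monitor $156.24: consumer electronics, under $175.00 → 0% → $0.00
Mechanical keyboard $190.96: consumer electronics, $175.00 or more → 8.5% → $16.2316
Subtotal = $590.15; unrounded tax = $19.1492 → $19.15; total due = $609.30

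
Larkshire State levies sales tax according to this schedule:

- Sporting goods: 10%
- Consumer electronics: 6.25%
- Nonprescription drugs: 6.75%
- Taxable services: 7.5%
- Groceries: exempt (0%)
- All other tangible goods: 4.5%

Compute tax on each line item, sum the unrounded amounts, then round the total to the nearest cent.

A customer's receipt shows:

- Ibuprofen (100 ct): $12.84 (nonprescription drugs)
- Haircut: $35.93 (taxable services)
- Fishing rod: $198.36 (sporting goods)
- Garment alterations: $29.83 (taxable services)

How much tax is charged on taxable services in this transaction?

Haircut $35.93: taxable services → 7.5% → $2.69475
Garment alterations $29.83: taxable services → 7.5% → $2.23725
Tax on taxable services: unrounded sum = $4.932 → $4.93

$4.93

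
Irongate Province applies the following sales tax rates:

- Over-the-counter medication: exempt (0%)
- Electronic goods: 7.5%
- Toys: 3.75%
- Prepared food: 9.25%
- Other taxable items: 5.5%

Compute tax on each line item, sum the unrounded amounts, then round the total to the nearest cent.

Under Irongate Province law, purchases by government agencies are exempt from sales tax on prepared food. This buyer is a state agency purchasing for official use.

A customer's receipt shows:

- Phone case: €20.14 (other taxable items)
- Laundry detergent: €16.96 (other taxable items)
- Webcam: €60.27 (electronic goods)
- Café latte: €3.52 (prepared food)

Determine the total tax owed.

€6.56

Phone case €20.14: other taxable items → 5.5% → €1.1077
Laundry detergent €16.96: other taxable items → 5.5% → €0.9328
Webcam €60.27: electronic goods → 7.5% → €4.52025
Café latte €3.52: prepared food, buyer-exempt → 0% → €0.00
Unrounded tax sum = €6.56075 → €6.56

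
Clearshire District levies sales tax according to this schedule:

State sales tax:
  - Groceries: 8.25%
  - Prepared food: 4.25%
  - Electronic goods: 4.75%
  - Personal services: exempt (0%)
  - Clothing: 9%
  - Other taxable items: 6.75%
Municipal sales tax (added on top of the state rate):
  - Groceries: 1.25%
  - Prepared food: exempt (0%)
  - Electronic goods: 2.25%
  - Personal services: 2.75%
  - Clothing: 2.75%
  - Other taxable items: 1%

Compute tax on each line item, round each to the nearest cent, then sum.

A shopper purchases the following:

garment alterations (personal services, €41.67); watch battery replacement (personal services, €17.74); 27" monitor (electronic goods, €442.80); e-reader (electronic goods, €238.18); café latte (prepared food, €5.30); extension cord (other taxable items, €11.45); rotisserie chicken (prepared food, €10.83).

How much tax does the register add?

€50.89

Garment alterations €41.67: personal services → 0% + 2.75% municipal = 2.75% → €1.15
Watch battery replacement €17.74: personal services → 0% + 2.75% municipal = 2.75% → €0.49
27" monitor €442.80: electronic goods → 4.75% + 2.25% municipal = 7% → €31.00
E-reader €238.18: electronic goods → 4.75% + 2.25% municipal = 7% → €16.67
Café latte €5.30: prepared food → 4.25% + 0% municipal = 4.25% → €0.23
Extension cord €11.45: other taxable items → 6.75% + 1% municipal = 7.75% → €0.89
Rotisserie chicken €10.83: prepared food → 4.25% + 0% municipal = 4.25% → €0.46
Total tax = €1.15 + €0.49 + €31.00 + €16.67 + €0.23 + €0.89 + €0.46 = €50.89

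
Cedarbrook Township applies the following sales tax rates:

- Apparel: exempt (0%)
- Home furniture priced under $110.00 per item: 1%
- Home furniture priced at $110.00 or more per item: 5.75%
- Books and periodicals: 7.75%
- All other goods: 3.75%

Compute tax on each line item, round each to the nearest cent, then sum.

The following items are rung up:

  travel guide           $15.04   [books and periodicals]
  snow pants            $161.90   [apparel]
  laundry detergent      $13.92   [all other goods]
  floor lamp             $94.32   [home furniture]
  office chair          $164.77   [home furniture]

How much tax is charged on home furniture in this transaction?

$10.41

Floor lamp $94.32: home furniture, under $110.00 → 1% → $0.94
Office chair $164.77: home furniture, $110.00 or more → 5.75% → $9.47
Tax on home furniture = $0.94 + $9.47 = $10.41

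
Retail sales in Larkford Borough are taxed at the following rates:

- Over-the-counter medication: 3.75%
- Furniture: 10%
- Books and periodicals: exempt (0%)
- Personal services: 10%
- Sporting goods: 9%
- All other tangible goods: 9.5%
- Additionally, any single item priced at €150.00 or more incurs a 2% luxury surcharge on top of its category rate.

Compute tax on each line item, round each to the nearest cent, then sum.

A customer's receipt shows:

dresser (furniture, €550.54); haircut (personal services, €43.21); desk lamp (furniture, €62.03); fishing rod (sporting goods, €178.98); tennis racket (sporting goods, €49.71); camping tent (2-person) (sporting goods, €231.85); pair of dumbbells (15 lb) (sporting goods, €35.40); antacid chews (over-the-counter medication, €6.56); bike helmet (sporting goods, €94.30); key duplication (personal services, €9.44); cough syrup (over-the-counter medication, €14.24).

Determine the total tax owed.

Dresser €550.54: furniture → 10% + 2% surcharge = 12% → €66.06
Haircut €43.21: personal services → 10% → €4.32
Desk lamp €62.03: furniture → 10% → €6.20
Fishing rod €178.98: sporting goods → 9% + 2% surcharge = 11% → €19.69
Tennis racket €49.71: sporting goods → 9% → €4.47
Camping tent (2-person) €231.85: sporting goods → 9% + 2% surcharge = 11% → €25.50
Pair of dumbbells (15 lb) €35.40: sporting goods → 9% → €3.19
Antacid chews €6.56: over-the-counter medication → 3.75% → €0.25
Bike helmet €94.30: sporting goods → 9% → €8.49
Key duplication €9.44: personal services → 10% → €0.94
Cough syrup €14.24: over-the-counter medication → 3.75% → €0.53
Total tax = €66.06 + €4.32 + €6.20 + €19.69 + €4.47 + €25.50 + €3.19 + €0.25 + €8.49 + €0.94 + €0.53 = €139.64

€139.64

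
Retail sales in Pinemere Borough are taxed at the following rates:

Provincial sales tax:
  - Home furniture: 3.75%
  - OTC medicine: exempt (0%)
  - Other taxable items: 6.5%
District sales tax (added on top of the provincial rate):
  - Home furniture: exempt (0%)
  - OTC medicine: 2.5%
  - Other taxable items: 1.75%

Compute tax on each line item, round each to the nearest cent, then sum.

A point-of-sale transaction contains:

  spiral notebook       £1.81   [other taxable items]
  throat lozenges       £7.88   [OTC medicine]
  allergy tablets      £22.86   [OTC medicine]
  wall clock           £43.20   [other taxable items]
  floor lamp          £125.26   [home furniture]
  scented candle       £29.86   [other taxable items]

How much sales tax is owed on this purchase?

Spiral notebook £1.81: other taxable items → 6.5% + 1.75% district = 8.25% → £0.15
Throat lozenges £7.88: OTC medicine → 0% + 2.5% district = 2.5% → £0.20
Allergy tablets £22.86: OTC medicine → 0% + 2.5% district = 2.5% → £0.57
Wall clock £43.20: other taxable items → 6.5% + 1.75% district = 8.25% → £3.56
Floor lamp £125.26: home furniture → 3.75% + 0% district = 3.75% → £4.70
Scented candle £29.86: other taxable items → 6.5% + 1.75% district = 8.25% → £2.46
Total tax = £0.15 + £0.20 + £0.57 + £3.56 + £4.70 + £2.46 = £11.64

£11.64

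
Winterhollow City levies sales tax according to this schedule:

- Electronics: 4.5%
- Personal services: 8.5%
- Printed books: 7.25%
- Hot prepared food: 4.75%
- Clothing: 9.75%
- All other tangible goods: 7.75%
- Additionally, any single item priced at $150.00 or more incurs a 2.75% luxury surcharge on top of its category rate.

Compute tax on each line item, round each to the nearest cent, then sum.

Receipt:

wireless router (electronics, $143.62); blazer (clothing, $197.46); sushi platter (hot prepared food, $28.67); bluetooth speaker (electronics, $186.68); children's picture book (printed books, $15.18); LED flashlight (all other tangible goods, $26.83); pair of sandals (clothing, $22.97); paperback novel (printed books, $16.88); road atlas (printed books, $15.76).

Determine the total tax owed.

Wireless router $143.62: electronics → 4.5% → $6.46
Blazer $197.46: clothing → 9.75% + 2.75% surcharge = 12.5% → $24.68
Sushi platter $28.67: hot prepared food → 4.75% → $1.36
Bluetooth speaker $186.68: electronics → 4.5% + 2.75% surcharge = 7.25% → $13.53
Children's picture book $15.18: printed books → 7.25% → $1.10
LED flashlight $26.83: all other tangible goods → 7.75% → $2.08
Pair of sandals $22.97: clothing → 9.75% → $2.24
Paperback novel $16.88: printed books → 7.25% → $1.22
Road atlas $15.76: printed books → 7.25% → $1.14
Total tax = $6.46 + $24.68 + $1.36 + $13.53 + $1.10 + $2.08 + $2.24 + $1.22 + $1.14 = $53.81

$53.81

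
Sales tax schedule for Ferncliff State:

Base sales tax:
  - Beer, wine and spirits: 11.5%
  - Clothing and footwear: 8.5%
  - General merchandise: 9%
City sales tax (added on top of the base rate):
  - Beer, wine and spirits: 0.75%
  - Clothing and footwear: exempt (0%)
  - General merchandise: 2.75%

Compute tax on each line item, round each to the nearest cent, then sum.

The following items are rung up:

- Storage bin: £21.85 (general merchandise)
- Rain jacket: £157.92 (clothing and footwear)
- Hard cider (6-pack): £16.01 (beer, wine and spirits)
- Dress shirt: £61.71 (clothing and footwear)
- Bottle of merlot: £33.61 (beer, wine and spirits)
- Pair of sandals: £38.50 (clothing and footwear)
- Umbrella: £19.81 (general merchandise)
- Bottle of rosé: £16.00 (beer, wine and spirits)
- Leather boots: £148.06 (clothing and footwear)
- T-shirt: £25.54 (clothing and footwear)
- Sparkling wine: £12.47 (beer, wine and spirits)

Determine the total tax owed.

Storage bin £21.85: general merchandise → 9% + 2.75% city = 11.75% → £2.57
Rain jacket £157.92: clothing and footwear → 8.5% + 0% city = 8.5% → £13.42
Hard cider (6-pack) £16.01: beer, wine and spirits → 11.5% + 0.75% city = 12.25% → £1.96
Dress shirt £61.71: clothing and footwear → 8.5% + 0% city = 8.5% → £5.25
Bottle of merlot £33.61: beer, wine and spirits → 11.5% + 0.75% city = 12.25% → £4.12
Pair of sandals £38.50: clothing and footwear → 8.5% + 0% city = 8.5% → £3.27
Umbrella £19.81: general merchandise → 9% + 2.75% city = 11.75% → £2.33
Bottle of rosé £16.00: beer, wine and spirits → 11.5% + 0.75% city = 12.25% → £1.96
Leather boots £148.06: clothing and footwear → 8.5% + 0% city = 8.5% → £12.59
T-shirt £25.54: clothing and footwear → 8.5% + 0% city = 8.5% → £2.17
Sparkling wine £12.47: beer, wine and spirits → 11.5% + 0.75% city = 12.25% → £1.53
Total tax = £2.57 + £13.42 + £1.96 + £5.25 + £4.12 + £3.27 + £2.33 + £1.96 + £12.59 + £2.17 + £1.53 = £51.17

£51.17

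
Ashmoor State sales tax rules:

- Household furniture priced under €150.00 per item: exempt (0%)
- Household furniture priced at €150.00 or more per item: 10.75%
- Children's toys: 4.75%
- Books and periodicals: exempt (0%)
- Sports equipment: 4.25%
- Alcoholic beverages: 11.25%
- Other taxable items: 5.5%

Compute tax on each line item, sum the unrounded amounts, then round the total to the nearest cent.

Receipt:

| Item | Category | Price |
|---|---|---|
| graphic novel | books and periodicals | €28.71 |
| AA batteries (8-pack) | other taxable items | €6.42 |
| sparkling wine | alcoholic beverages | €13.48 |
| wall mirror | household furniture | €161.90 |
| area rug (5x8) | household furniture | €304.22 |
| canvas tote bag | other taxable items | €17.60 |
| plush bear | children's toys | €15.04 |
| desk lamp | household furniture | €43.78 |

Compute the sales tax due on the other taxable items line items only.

AA batteries (8-pack) €6.42: other taxable items → 5.5% → €0.3531
Canvas tote bag €17.60: other taxable items → 5.5% → €0.968
Tax on other taxable items: unrounded sum = €1.3211 → €1.32

€1.32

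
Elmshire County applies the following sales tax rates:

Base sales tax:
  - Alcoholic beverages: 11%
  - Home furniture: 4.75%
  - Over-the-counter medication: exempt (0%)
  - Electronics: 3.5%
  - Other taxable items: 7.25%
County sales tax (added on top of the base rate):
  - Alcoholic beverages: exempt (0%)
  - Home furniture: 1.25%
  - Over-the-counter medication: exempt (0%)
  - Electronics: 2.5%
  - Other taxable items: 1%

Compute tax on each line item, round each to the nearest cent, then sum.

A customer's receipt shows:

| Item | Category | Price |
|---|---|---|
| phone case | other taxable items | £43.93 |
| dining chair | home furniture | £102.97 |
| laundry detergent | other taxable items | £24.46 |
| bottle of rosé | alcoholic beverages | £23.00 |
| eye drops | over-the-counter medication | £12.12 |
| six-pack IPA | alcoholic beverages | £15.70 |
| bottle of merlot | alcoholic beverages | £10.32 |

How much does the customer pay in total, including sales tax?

Phone case £43.93: other taxable items → 7.25% + 1% county = 8.25% → £3.62
Dining chair £102.97: home furniture → 4.75% + 1.25% county = 6% → £6.18
Laundry detergent £24.46: other taxable items → 7.25% + 1% county = 8.25% → £2.02
Bottle of rosé £23.00: alcoholic beverages → 11% + 0% county = 11% → £2.53
Eye drops £12.12: over-the-counter medication → 0% + 0% county = 0% → £0.00
Six-pack IPA £15.70: alcoholic beverages → 11% + 0% county = 11% → £1.73
Bottle of merlot £10.32: alcoholic beverages → 11% + 0% county = 11% → £1.14
Subtotal = £232.50; tax = £17.22; total due = £249.72

£249.72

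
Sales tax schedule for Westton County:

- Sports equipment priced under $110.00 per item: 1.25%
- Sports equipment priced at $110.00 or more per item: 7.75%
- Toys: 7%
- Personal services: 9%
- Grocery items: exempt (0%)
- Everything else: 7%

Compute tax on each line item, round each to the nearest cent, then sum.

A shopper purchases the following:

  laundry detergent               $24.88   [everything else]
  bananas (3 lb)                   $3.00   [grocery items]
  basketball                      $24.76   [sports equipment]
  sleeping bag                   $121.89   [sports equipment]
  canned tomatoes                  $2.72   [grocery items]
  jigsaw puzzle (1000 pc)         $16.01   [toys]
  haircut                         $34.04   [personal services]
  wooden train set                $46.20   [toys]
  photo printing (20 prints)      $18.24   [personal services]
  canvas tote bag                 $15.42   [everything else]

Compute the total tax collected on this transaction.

Laundry detergent $24.88: everything else → 7% → $1.74
Bananas (3 lb) $3.00: grocery items → 0% → $0.00
Basketball $24.76: sports equipment, under $110.00 → 1.25% → $0.31
Sleeping bag $121.89: sports equipment, $110.00 or more → 7.75% → $9.45
Canned tomatoes $2.72: grocery items → 0% → $0.00
Jigsaw puzzle (1000 pc) $16.01: toys → 7% → $1.12
Haircut $34.04: personal services → 9% → $3.06
Wooden train set $46.20: toys → 7% → $3.23
Photo printing (20 prints) $18.24: personal services → 9% → $1.64
Canvas tote bag $15.42: everything else → 7% → $1.08
Total tax = $1.74 + $0.31 + $9.45 + $1.12 + $3.06 + $3.23 + $1.64 + $1.08 = $21.63

$21.63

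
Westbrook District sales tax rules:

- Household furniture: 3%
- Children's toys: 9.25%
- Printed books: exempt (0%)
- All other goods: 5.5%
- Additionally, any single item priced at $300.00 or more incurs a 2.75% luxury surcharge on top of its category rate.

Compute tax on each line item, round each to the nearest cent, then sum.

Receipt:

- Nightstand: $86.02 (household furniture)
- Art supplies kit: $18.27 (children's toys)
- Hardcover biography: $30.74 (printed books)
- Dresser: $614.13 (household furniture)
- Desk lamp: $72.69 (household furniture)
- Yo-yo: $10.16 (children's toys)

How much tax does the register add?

$42.70

Nightstand $86.02: household furniture → 3% → $2.58
Art supplies kit $18.27: children's toys → 9.25% → $1.69
Hardcover biography $30.74: printed books → 0% → $0.00
Dresser $614.13: household furniture → 3% + 2.75% surcharge = 5.75% → $35.31
Desk lamp $72.69: household furniture → 3% → $2.18
Yo-yo $10.16: children's toys → 9.25% → $0.94
Total tax = $2.58 + $1.69 + $35.31 + $2.18 + $0.94 = $42.70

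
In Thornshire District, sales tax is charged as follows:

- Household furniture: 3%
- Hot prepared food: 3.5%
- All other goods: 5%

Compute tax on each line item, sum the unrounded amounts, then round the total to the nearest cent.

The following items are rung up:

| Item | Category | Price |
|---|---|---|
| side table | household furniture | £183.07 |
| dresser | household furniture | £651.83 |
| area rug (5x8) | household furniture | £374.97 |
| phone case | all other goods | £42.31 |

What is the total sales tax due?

Side table £183.07: household furniture → 3% → £5.4921
Dresser £651.83: household furniture → 3% → £19.5549
Area rug (5x8) £374.97: household furniture → 3% → £11.2491
Phone case £42.31: all other goods → 5% → £2.1155
Unrounded tax sum = £38.4116 → £38.41

£38.41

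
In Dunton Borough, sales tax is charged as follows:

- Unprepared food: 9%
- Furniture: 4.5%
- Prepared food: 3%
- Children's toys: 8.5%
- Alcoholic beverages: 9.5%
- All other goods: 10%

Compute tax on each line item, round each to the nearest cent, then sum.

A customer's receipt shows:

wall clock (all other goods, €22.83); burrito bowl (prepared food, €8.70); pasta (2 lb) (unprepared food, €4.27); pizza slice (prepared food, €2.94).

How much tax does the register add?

€3.01

Wall clock €22.83: all other goods → 10% → €2.28
Burrito bowl €8.70: prepared food → 3% → €0.26
Pasta (2 lb) €4.27: unprepared food → 9% → €0.38
Pizza slice €2.94: prepared food → 3% → €0.09
Total tax = €2.28 + €0.26 + €0.38 + €0.09 = €3.01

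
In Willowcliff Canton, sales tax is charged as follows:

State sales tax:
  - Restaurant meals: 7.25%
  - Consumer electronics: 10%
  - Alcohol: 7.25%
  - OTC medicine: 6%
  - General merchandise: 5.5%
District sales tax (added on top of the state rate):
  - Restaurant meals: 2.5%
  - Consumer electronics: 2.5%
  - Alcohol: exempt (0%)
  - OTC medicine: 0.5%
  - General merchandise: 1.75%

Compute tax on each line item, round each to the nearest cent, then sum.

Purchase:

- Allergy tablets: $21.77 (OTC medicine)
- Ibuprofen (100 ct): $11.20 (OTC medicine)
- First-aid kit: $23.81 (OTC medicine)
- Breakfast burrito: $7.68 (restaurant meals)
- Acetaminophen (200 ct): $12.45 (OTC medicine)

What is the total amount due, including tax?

Allergy tablets $21.77: OTC medicine → 6% + 0.5% district = 6.5% → $1.42
Ibuprofen (100 ct) $11.20: OTC medicine → 6% + 0.5% district = 6.5% → $0.73
First-aid kit $23.81: OTC medicine → 6% + 0.5% district = 6.5% → $1.55
Breakfast burrito $7.68: restaurant meals → 7.25% + 2.5% district = 9.75% → $0.75
Acetaminophen (200 ct) $12.45: OTC medicine → 6% + 0.5% district = 6.5% → $0.81
Subtotal = $76.91; tax = $5.26; total due = $82.17

$82.17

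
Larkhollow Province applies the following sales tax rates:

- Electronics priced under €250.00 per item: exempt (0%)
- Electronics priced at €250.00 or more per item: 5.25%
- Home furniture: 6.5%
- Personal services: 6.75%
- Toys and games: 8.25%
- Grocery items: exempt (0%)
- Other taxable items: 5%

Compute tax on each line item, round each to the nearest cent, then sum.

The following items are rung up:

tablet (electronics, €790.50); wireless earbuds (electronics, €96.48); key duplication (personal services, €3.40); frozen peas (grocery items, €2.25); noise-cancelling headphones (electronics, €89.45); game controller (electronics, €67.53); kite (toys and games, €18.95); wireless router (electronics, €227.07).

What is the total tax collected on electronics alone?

Tablet €790.50: electronics, €250.00 or more → 5.25% → €41.50
Wireless earbuds €96.48: electronics, under €250.00 → 0% → €0.00
Noise-cancelling headphones €89.45: electronics, under €250.00 → 0% → €0.00
Game controller €67.53: electronics, under €250.00 → 0% → €0.00
Wireless router €227.07: electronics, under €250.00 → 0% → €0.00
Tax on electronics = €41.50 + €0.00 + €0.00 + €0.00 + €0.00 = €41.50

€41.50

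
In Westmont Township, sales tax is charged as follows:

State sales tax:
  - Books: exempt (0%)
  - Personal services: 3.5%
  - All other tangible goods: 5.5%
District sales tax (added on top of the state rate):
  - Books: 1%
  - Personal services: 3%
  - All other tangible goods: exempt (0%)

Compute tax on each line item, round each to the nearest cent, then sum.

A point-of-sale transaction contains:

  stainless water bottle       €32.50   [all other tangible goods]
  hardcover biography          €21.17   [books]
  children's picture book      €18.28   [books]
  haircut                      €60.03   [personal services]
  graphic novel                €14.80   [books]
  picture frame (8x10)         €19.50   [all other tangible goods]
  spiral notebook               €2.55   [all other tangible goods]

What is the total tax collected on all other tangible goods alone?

Stainless water bottle €32.50: all other tangible goods → 5.5% + 0% district = 5.5% → €1.79
Picture frame (8x10) €19.50: all other tangible goods → 5.5% + 0% district = 5.5% → €1.07
Spiral notebook €2.55: all other tangible goods → 5.5% + 0% district = 5.5% → €0.14
Tax on all other tangible goods = €1.79 + €1.07 + €0.14 = €3.00

€3.00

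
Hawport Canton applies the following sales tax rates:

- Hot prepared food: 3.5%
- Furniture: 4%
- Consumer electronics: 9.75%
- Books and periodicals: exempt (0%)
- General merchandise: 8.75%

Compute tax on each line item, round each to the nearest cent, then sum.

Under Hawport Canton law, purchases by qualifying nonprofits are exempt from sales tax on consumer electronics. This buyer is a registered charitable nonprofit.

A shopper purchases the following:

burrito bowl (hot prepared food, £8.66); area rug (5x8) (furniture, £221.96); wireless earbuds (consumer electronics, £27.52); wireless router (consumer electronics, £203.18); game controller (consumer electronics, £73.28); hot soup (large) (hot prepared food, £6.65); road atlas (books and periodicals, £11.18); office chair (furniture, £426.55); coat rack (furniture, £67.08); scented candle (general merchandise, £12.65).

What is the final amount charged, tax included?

£1088.97

Burrito bowl £8.66: hot prepared food → 3.5% → £0.30
Area rug (5x8) £221.96: furniture → 4% → £8.88
Wireless earbuds £27.52: consumer electronics, buyer-exempt → 0% → £0.00
Wireless router £203.18: consumer electronics, buyer-exempt → 0% → £0.00
Game controller £73.28: consumer electronics, buyer-exempt → 0% → £0.00
Hot soup (large) £6.65: hot prepared food → 3.5% → £0.23
Road atlas £11.18: books and periodicals → 0% → £0.00
Office chair £426.55: furniture → 4% → £17.06
Coat rack £67.08: furniture → 4% → £2.68
Scented candle £12.65: general merchandise → 8.75% → £1.11
Subtotal = £1058.71; tax = £30.26; total due = £1088.97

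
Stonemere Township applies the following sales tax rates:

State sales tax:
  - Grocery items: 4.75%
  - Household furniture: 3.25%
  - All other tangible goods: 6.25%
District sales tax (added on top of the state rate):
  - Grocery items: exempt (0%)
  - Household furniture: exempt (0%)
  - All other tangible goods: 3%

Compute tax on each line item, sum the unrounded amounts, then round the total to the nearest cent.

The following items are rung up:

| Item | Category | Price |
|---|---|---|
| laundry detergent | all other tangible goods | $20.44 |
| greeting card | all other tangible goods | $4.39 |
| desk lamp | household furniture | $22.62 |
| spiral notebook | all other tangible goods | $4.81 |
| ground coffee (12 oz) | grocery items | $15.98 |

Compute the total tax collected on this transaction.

Laundry detergent $20.44: all other tangible goods → 6.25% + 3% district = 9.25% → $1.8907
Greeting card $4.39: all other tangible goods → 6.25% + 3% district = 9.25% → $0.406075
Desk lamp $22.62: household furniture → 3.25% + 0% district = 3.25% → $0.73515
Spiral notebook $4.81: all other tangible goods → 6.25% + 3% district = 9.25% → $0.444925
Ground coffee (12 oz) $15.98: grocery items → 4.75% + 0% district = 4.75% → $0.75905
Unrounded tax sum = $4.2359 → $4.24

$4.24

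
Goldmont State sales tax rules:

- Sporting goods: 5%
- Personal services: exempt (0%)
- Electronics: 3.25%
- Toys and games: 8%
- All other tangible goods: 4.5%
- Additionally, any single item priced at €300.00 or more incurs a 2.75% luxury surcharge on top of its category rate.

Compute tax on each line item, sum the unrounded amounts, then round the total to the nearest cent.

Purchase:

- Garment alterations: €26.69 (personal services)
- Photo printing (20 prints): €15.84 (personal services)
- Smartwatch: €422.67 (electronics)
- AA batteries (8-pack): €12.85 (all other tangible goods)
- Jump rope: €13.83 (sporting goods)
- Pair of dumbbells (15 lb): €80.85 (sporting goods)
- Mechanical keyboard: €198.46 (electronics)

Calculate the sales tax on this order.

Garment alterations €26.69: personal services → 0% → €0.00
Photo printing (20 prints) €15.84: personal services → 0% → €0.00
Smartwatch €422.67: electronics → 3.25% + 2.75% surcharge = 6% → €25.3602
AA batteries (8-pack) €12.85: all other tangible goods → 4.5% → €0.57825
Jump rope €13.83: sporting goods → 5% → €0.6915
Pair of dumbbells (15 lb) €80.85: sporting goods → 5% → €4.0425
Mechanical keyboard €198.46: electronics → 3.25% → €6.44995
Unrounded tax sum = €37.1224 → €37.12

€37.12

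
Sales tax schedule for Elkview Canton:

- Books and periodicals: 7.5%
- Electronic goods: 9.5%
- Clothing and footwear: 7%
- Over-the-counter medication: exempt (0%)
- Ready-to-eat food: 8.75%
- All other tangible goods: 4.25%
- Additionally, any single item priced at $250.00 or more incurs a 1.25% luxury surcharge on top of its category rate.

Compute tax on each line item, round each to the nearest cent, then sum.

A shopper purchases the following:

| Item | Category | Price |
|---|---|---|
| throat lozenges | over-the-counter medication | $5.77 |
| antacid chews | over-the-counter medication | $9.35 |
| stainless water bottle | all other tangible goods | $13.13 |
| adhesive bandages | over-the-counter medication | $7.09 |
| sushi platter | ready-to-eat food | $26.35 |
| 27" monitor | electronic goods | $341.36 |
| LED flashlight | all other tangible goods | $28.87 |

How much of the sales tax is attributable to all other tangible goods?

Stainless water bottle $13.13: all other tangible goods → 4.25% → $0.56
LED flashlight $28.87: all other tangible goods → 4.25% → $1.23
Tax on all other tangible goods = $0.56 + $1.23 = $1.79

$1.79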